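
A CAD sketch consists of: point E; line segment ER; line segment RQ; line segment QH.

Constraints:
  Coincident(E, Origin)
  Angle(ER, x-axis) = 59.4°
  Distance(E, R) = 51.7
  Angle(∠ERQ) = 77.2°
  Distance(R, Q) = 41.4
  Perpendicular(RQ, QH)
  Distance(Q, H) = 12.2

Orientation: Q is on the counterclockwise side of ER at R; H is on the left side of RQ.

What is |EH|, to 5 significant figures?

48.551

E is at the origin; ER runs at 59.4° with length 51.7, so R = 51.7·(cos 59.4°, sin 59.4°) = (26.317, 44.500). ∠ERQ = 77.2°, so RQ runs at 59.4° + (180° − 77.2°) = 162.20° from the x-axis; with |RQ| = 41.4, Q = R + 41.4·(cos 162.20°, sin 162.20°) = (-13.101, 57.156). RQ ⟂ QH; with |QH| = 12.2 on the left of RQ, H = Q + 12.2·(-0.30570, -0.95213) = (-16.830, 45.540). Then |EH| = |H − E| = 48.551.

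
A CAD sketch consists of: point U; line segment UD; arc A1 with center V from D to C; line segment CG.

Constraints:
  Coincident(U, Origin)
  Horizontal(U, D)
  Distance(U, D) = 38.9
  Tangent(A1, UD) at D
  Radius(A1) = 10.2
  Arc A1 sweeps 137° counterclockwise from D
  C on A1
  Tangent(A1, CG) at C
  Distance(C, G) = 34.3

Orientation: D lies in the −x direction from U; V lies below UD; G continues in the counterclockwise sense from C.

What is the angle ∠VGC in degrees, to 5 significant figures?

16.561°

U is at the origin; U and D share the same y with |UD| = 38.9 and D on the −x side, so D = (-38.900, 0.0000). Since A1 is tangent to UD there, VD ⟂ UD, so V = D + (0, -10.2) = (-38.900, -10.200). On A1, D sits at bearing 90° from V; a 137° counterclockwise sweep puts C at bearing 227°, so C = V + 10.2·(cos 227°, sin 227°) = (-45.856, -17.660). Tangency of A1 to CG means the radius VC is perpendicular to CG, so CG runs along (−sin 227°, cos 227°); with |CG| = 34.3, G = (-20.771, -41.052). Then cos ∠VGC = GV·GC / (|GV||GC|), giving 16.561°.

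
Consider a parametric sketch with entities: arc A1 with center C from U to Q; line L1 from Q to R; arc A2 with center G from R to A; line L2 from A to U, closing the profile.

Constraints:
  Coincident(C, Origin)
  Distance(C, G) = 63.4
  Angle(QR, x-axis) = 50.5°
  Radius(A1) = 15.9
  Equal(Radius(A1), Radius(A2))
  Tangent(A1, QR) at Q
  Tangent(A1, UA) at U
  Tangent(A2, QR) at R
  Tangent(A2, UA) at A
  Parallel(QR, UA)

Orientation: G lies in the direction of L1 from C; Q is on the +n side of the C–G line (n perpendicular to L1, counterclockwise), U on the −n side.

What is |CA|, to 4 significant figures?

65.36

The slot axis is L1's direction at 50.5°, so u = (cos 50.5°, sin 50.5°) = (0.6361, 0.7716) and n = (−sin 50.5°, cos 50.5°) = (-0.7716, 0.6361). C is at the origin and G lies 63.4 along u from C, so G = 63.4·u = (40.33, 48.92). Tangency of A1 to both parallel lines with radius 15.9 puts Q and U at C ± 15.9·n: Q = (-12.27, 10.11), U = (12.27, -10.11). Equal radii place R and A the same way about G: R = G + 15.9·n = (28.06, 59.03), A = G − 15.9·n = (52.60, 38.81). Then |CA| = |A − C| = 65.36.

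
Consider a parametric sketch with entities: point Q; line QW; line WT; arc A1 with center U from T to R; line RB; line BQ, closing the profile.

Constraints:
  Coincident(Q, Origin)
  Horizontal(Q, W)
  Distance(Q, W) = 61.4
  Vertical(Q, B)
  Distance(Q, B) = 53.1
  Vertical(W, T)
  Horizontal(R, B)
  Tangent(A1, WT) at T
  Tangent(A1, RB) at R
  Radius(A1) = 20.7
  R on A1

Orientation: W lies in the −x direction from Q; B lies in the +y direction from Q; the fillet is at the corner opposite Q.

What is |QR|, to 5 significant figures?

66.904

The virtual corner opposite Q is at (-61.400, 53.100). Tangency of A1 to WT means the radius UT is perpendicular to WT and A1 meets RB tangentially, so UR is at right angles to RB, with radius 20.7, so the center U sits 20.7 in from both sides at U = (-40.700, 32.400). That places the tangent points at T = (-61.400, 32.400) on WT and R = (-40.700, 53.100) on RB. Then |QR| = |R − Q| = 66.904.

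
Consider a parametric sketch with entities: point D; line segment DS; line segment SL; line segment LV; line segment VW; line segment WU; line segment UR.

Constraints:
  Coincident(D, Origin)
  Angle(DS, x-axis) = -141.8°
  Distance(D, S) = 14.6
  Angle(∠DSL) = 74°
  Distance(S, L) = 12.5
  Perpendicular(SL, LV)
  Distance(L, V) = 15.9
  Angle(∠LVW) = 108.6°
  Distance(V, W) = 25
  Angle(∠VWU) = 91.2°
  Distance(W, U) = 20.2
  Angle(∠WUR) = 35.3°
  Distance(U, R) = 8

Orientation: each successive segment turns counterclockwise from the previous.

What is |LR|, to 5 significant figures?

25.769

D is at the origin; DS runs at -141.8° with length 14.6, so S = (-11.474, -9.0288). ∠DSL = 74.0° gives SL at -35.800° from the x-axis; with |SL| = 12.5, L = (-1.3352, -16.341). SL ⟂ LV, so LV runs at 54.200°; with |LV| = 15.9, V = (7.9656, -3.4448). ∠LVW = 108.6° gives VW at 125.60° from the x-axis; with |VW| = 25.0, W = (-6.5875, 16.883). ∠VWU = 91.2° gives WU at -145.60° from the x-axis; with |WU| = 20.2, U = (-23.255, 5.4704). ∠WUR = 35.3° gives UR at -0.90000° from the x-axis; with |UR| = 8.0, R = (-15.256, 5.3447). Then |LR| = |R − L| = 25.769.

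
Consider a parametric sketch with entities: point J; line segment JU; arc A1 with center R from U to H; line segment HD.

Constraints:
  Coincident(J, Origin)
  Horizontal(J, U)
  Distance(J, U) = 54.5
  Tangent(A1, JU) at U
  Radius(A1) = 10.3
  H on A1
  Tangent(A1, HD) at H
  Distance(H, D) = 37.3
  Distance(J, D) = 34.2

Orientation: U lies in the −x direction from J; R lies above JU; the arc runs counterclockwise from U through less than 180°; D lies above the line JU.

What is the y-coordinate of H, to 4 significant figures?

2.678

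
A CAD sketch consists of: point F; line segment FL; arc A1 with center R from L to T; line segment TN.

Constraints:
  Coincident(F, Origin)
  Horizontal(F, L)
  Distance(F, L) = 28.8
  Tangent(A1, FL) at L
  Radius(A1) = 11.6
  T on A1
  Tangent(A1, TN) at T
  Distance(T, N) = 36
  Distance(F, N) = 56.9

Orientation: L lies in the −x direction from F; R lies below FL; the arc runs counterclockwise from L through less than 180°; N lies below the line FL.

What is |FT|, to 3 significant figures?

42.6

F is at the origin; F and L share the same y with |FL| = 28.8 and L on the −x side, so L = (-28.8, 0.00). Tangency of A1 to FL means the radius RL is perpendicular to FL, so R = L + (0, -11.6) = (-28.8, -11.6). Since RT ⟂ TN (tangency), |RN| = √(11.6² + 36.0²) = 37.8 regardless of where T sits on A1. So N lies on both circle(F, 56.9) and circle(R, 37.8); the below-FL intersection is N = (-28.2, -49.4). T is the foot of the tangent from N: T = (-39.8, -15.3).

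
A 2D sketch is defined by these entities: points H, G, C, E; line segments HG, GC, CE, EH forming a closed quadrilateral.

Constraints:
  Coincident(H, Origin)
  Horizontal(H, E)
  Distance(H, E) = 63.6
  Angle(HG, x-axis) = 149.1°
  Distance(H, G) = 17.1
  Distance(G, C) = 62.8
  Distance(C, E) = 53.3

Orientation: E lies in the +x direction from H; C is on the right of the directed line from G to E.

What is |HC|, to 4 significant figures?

46.82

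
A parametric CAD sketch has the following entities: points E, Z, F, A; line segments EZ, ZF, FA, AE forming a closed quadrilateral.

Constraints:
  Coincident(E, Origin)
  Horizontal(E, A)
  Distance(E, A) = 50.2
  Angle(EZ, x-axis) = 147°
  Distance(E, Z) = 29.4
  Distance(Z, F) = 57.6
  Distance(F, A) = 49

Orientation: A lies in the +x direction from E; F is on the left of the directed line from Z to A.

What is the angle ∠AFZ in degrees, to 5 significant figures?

91.433°

Checks: |ZF| = 57.60 ✓; |FA| = 49.00 ✓.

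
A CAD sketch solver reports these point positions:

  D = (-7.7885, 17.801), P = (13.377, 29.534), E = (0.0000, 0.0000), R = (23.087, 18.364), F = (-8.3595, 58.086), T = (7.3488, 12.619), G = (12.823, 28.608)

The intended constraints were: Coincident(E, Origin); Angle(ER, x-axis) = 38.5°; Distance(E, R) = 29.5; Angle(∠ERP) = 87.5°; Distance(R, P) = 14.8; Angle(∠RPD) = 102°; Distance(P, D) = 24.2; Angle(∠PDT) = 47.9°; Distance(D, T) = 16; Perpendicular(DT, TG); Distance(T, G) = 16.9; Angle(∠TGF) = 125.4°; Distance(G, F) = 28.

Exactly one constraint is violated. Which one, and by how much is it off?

Distance(G, F) = 28 — off by 8.30.

E = (0.00, 0.00) ✓; ER at 38.50° ✓; |ER| = 29.50 ✓; ∠ERP = 87.50° ✓; |RP| = 14.80 ✓; ∠RPD = 102.0° ✓; |PD| = 24.20 ✓; ∠PDT = 47.90° ✓; |DT| = 16.00 ✓; ∠(DT, TG) = 90.00° ✓; |TG| = 16.90 ✓; ∠TGF = 125.4° ✓; |GF| = 36.30 ✗.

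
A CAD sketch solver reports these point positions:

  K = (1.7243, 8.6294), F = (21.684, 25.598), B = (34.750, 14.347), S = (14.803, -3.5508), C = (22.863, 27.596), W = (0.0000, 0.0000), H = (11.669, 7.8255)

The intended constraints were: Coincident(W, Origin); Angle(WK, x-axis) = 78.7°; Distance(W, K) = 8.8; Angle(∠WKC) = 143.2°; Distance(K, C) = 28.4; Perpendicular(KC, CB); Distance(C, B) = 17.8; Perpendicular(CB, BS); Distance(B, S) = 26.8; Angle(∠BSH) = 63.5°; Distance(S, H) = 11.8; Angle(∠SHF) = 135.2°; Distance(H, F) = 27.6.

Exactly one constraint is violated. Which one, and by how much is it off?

Distance(H, F) = 27.6 — off by 7.20.

W = (0.00, 0.00) ✓; WK at 78.70° ✓; |WK| = 8.800 ✓; ∠WKC = 143.2° ✓; |KC| = 28.40 ✓; ∠(KC, CB) = 90.00° ✓; |CB| = 17.80 ✓; ∠(CB, BS) = 90.00° ✓; |BS| = 26.80 ✓; ∠BSH = 63.50° ✓; |SH| = 11.80 ✓; ∠SHF = 135.2° ✓; |HF| = 20.40 ✗.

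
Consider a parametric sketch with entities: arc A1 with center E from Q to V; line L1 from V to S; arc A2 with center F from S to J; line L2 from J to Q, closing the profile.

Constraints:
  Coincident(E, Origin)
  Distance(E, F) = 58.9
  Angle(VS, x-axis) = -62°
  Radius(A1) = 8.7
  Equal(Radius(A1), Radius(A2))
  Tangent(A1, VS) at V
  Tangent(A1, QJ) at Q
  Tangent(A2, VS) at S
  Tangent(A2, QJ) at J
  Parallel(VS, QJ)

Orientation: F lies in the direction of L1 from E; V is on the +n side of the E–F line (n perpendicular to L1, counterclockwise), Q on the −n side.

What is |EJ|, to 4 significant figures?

59.54

The slot axis is L1's direction at -62.0°, so u = (cos -62.0°, sin -62.0°) = (0.4695, -0.8829) and n = (−sin -62.0°, cos -62.0°) = (0.8829, 0.4695). E is at the origin and F lies 58.9 along u from E, so F = 58.9·u = (27.65, -52.01). Tangency of A1 to both parallel lines with radius 8.7 puts V and Q at E ± 8.7·n: V = (7.682, 4.084), Q = (-7.682, -4.084). Equal radii place S and J the same way about F: S = F + 8.7·n = (35.33, -47.92), J = F − 8.7·n = (19.97, -56.09). Then |EJ| = |J − E| = 59.54.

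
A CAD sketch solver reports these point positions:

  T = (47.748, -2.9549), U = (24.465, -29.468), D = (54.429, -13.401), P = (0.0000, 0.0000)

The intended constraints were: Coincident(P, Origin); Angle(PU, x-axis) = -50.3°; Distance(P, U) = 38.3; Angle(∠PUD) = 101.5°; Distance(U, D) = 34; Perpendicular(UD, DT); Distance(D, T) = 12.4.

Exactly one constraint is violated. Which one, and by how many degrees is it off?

Perpendicular(UD, DT) — off by 4.40°.

P = (0.00, 0.00) ✓; PU at -50.30° ✓; |PU| = 38.30 ✓; ∠PUD = 101.5° ✓; |UD| = 34.00 ✓; ∠(UD, DT) = 94.40° ✗; |DT| = 12.40 ✓.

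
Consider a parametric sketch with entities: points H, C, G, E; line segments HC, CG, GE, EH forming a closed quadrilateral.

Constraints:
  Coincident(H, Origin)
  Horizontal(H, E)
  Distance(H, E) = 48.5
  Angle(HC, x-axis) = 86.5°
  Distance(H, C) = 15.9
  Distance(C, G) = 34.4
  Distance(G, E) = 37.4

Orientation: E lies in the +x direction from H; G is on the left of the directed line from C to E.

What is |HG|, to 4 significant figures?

45.13

H is at the origin; H and E share the same y with |HE| = 48.5 and E in +x, so E = (48.5, 0). HC runs at 86.5° with |HC| = 15.9, so C = (0.9707, 15.87). G is determined by |CG| = 34.4 and |GE| = 37.4 together: it lies at the intersection of circle(C, 34.4) and circle(E, 37.4). With |CE| = 50.11, the foot of the radical line on CE is 22.91 from C and the perpendicular offset is √(34.4² − 22.91²) = 25.67. Taking the left-of-CE solution: G = (30.83, 32.96).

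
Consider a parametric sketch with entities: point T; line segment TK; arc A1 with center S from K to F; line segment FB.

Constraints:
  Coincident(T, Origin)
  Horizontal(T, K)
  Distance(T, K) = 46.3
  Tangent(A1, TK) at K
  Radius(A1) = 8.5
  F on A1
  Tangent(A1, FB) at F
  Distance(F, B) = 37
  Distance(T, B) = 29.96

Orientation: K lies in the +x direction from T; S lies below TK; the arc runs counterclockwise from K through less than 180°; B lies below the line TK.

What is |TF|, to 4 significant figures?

40.67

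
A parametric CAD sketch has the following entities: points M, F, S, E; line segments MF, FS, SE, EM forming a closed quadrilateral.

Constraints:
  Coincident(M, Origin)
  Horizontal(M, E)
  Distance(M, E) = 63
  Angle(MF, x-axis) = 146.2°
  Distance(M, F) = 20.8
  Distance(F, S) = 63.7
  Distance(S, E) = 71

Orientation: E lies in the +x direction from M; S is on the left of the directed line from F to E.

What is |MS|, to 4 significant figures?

64.49

M is at the origin; ME is horizontal with |ME| = 63.0 and E in +x, so E = (63.0, 0). MF runs at 146.2° with |MF| = 20.8, so F = (-17.28, 11.57). S is determined by |FS| = 63.7 and |SE| = 71.0 together: it lies at the intersection of circle(F, 63.7) and circle(E, 71.0). With |FE| = 81.11, the foot of the radical line on FE is 34.50 from F and the perpendicular offset is √(63.7² − 34.50²) = 53.55. Taking the left-of-FE solution: S = (24.50, 59.65).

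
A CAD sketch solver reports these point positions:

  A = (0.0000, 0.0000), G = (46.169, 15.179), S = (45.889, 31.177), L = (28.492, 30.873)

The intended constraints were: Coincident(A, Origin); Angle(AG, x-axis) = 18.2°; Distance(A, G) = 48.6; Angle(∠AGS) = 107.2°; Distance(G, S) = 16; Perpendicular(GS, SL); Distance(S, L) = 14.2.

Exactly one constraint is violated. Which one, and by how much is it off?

Distance(S, L) = 14.2 — off by 3.20.

A = (0.00, 0.00) ✓; AG at 18.20° ✓; |AG| = 48.60 ✓; ∠AGS = 107.2° ✓; |GS| = 16.00 ✓; ∠(GS, SL) = 90.00° ✓; |SL| = 17.40 ✗.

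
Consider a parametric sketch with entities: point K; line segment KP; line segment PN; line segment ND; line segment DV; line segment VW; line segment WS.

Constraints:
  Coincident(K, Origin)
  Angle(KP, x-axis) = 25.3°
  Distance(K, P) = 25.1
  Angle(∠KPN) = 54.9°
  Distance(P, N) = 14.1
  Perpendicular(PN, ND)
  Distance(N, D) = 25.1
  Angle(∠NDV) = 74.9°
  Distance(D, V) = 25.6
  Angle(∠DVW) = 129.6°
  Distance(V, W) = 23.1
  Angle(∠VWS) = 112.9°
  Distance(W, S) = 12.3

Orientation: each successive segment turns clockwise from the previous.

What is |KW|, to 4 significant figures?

41.64

K is at the origin; KP runs at 25.3° with length 25.1, so P = (22.69, 10.73). ∠KPN = 54.9° gives PN at -99.80° from the x-axis; with |PN| = 14.1, N = (20.29, -3.168). PN ⟂ ND, so ND runs at 170.2°; with |ND| = 25.1, D = (-4.441, 1.105). ∠NDV = 74.9° gives DV at 65.10° from the x-axis; with |DV| = 25.6, V = (6.337, 24.33). ∠DVW = 129.6° gives VW at 14.70° from the x-axis; with |VW| = 23.1, W = (28.68, 30.19). Then |KW| = |W − K| = 41.64.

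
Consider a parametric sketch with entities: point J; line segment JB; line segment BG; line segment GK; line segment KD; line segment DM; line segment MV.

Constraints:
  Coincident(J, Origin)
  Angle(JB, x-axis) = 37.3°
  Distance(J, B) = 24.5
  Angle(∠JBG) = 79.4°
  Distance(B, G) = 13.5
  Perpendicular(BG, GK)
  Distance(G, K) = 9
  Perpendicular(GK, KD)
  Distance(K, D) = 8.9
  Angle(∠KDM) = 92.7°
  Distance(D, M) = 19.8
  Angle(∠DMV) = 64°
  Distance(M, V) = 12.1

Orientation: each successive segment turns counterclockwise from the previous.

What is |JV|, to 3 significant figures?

31.8

J is at the origin; JB runs at 37.3° with length 24.5, so B = (19.5, 14.8). ∠JBG = 79.4° gives BG at 138° from the x-axis; with |BG| = 13.5, G = (9.47, 23.9). BG is perpendicular to GK, so GK runs at -132°; with |GK| = 9.0, K = (3.44, 17.2). GK ⟂ KD, so KD runs at -42.1°; with |KD| = 8.9, D = (10.0, 11.3). ∠KDM = 92.7° gives DM at 45.2° from the x-axis; with |DM| = 19.8, M = (24.0, 25.3). ∠DMV = 64.0° gives MV at 161° from the x-axis; with |MV| = 12.1, V = (12.5, 29.2). Then |JV| = |V − J| = 31.8.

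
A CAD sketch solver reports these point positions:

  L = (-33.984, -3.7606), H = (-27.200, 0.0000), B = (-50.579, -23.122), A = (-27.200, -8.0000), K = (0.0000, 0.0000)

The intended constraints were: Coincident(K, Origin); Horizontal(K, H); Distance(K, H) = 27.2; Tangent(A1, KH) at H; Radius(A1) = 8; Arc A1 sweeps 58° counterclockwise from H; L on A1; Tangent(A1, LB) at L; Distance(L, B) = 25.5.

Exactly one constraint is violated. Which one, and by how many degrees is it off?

Tangent(A1, LB) at L — off by 8.60°.

K = (0.00, 0.00) ✓; K.y = 0.00, H.y = 0.00 ✓; |KH| = 27.20 ✓; ∠(AH, HK) = 90.00° ✓; |AH| = 8.000 ✓; bearing(A→L) − bearing(A→H) = 58.00° ✓; |AL| = 8.000 ✓; ∠(AL, LB) = 98.60° ✗; |LB| = 25.50 ✓.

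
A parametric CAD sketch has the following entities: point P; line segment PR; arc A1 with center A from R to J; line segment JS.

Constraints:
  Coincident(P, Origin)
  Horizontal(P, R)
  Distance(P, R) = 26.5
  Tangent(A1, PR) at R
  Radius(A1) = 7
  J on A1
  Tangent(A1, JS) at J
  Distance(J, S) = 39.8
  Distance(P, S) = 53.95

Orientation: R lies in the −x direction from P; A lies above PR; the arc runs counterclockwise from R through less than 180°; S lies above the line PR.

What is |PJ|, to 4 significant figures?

21.19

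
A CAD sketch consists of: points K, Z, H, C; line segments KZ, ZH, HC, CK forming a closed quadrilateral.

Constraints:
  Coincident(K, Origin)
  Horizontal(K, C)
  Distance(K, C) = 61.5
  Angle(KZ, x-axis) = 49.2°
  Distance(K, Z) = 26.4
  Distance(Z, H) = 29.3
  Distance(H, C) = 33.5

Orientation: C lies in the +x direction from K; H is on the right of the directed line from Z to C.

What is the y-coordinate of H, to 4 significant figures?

-6.971

K is at the origin; K and C share the same y with |KC| = 61.5 and C in +x, so C = (61.5, 0). KZ runs at 49.2° with |KZ| = 26.4, so Z = (17.25, 19.98). H is determined by |ZH| = 29.3 and |HC| = 33.5 together: it lies at the intersection of circle(Z, 29.3) and circle(C, 33.5). With |ZC| = 48.55, the foot of the radical line on ZC is 21.56 from Z and the perpendicular offset is √(29.3² − 21.56²) = 19.84. Taking the right-of-ZC solution: H = (28.73, -6.971).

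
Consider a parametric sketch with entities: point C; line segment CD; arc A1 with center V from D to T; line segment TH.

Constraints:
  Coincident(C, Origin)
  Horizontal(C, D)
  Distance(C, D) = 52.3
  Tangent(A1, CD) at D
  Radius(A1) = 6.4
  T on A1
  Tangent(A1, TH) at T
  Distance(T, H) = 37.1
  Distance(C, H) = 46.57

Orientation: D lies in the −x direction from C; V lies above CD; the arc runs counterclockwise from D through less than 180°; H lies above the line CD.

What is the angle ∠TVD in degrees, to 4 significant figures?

62.12°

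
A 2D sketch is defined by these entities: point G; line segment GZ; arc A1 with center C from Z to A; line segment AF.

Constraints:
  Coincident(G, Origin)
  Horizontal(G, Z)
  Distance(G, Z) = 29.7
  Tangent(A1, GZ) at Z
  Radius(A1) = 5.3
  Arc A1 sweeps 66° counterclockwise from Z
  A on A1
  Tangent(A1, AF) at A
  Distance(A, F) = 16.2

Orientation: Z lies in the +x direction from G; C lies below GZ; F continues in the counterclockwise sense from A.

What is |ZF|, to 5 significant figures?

21.275

G is at the origin; GZ is horizontal with |GZ| = 29.7 and Z on the +x side, so Z = (29.700, 0.0000). A1 meets GZ tangentially, so CZ is at right angles to GZ, so C = Z + (0, -5.3) = (29.700, -5.3000). On A1, Z sits at bearing 90° from C; a 66° counterclockwise sweep puts A at bearing 156°, so A = C + 5.3·(cos 156°, sin 156°) = (24.858, -3.1443). The tangent condition forces CA to be normal to AF, so AF runs along (−sin 156°, cos 156°); with |AF| = 16.2, F = (18.269, -17.944). Then |ZF| = |F − Z| = 21.275.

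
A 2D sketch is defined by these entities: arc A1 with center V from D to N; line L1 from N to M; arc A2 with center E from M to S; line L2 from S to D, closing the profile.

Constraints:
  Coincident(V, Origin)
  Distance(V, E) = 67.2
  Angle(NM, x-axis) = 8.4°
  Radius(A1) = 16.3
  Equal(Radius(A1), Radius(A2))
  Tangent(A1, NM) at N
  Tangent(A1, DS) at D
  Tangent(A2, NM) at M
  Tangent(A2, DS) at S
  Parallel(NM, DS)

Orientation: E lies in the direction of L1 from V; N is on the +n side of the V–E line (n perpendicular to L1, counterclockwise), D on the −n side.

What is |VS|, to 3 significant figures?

69.1

Tangency of A1 to both parallel lines with radius 16.3 puts N and D at V ± 16.3·n: N = (-2.38, 16.1), D = (2.38, -16.1). Equal radii place M and S the same way about E: M = E + 16.3·n = (64.1, 25.9), S = E − 16.3·n = (68.9, -6.31). Then |VS| = |S − V| = 69.1.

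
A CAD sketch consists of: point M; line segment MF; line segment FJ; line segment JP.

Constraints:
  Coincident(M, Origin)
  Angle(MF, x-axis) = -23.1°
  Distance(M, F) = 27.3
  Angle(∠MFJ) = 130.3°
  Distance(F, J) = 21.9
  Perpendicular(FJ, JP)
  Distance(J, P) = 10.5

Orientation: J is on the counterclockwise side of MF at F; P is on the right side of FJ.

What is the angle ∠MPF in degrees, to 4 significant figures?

12.76°

M is at the origin; MF runs at -23.1° with length 27.3, so F = 27.3·(cos -23.1°, sin -23.1°) = (25.11, -10.71). ∠MFJ = 130.3°, so FJ runs at -23.1° + (180° − 130.3°) = 26.60° from the x-axis; with |FJ| = 21.9, J = F + 21.9·(cos 26.60°, sin 26.60°) = (44.69, -0.9049). The perpendicularity gives JP at right angles to FJ; with |JP| = 10.5 on the right of FJ, P = J + 10.5·(0.4478, -0.8942) = (49.39, -10.29). Then cos ∠MPF = PM·PF / (|PM||PF|), giving 12.76°.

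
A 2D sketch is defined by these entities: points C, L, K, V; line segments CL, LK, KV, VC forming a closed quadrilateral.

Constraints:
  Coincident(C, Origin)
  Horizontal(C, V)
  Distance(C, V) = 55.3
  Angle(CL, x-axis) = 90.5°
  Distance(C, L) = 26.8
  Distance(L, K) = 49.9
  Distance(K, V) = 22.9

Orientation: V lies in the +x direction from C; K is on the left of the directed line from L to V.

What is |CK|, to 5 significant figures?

54.178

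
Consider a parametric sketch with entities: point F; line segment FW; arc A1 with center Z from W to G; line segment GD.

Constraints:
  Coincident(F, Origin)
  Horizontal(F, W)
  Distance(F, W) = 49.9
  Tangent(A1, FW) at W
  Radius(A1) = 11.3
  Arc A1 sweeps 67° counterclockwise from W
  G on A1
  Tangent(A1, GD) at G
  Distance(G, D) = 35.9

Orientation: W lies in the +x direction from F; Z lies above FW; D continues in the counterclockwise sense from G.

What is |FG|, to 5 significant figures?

60.693

F is at the origin; FW is horizontal with |FW| = 49.9 and W on the +x side, so W = (49.900, 0.0000). Tangency of A1 to FW means the radius ZW is perpendicular to FW, so Z = W + (0, 11.3) = (49.900, 11.300). On A1, W sits at bearing -90° from Z; a 67° counterclockwise sweep puts G at bearing -23°, so G = Z + 11.3·(cos -23°, sin -23°) = (60.302, 6.8847). Then |FG| = |G − F| = 60.693.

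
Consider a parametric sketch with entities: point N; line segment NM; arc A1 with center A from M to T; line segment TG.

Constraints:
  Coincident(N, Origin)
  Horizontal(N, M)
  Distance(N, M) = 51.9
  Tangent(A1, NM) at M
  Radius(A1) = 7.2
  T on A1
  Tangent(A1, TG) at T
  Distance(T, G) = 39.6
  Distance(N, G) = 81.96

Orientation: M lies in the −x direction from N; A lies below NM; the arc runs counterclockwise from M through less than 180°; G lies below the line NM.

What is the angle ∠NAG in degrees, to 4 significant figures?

123.9°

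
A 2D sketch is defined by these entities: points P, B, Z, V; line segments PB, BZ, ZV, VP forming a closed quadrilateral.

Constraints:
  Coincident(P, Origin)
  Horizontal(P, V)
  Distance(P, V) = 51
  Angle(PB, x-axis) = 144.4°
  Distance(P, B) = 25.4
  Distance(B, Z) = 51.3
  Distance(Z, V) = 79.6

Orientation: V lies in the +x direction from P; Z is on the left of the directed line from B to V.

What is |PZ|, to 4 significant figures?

61.53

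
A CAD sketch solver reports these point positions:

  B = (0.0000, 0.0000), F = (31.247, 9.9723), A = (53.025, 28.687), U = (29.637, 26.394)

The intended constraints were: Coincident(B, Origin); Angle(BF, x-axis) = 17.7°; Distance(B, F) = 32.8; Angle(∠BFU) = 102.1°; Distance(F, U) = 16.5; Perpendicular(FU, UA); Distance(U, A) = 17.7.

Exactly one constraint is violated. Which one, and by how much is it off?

Distance(U, A) = 17.7 — off by 5.80.

B = (0.00, 0.00) ✓; BF at 17.70° ✓; |BF| = 32.80 ✓; ∠BFU = 102.1° ✓; |FU| = 16.50 ✓; ∠(FU, UA) = 90.00° ✓; |UA| = 23.50 ✗.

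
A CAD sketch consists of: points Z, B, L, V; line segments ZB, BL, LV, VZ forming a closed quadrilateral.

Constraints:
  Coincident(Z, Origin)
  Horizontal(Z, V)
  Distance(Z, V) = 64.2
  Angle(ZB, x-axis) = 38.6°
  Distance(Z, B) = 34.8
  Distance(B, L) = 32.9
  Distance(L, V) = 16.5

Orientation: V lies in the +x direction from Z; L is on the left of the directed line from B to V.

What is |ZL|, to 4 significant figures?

61.64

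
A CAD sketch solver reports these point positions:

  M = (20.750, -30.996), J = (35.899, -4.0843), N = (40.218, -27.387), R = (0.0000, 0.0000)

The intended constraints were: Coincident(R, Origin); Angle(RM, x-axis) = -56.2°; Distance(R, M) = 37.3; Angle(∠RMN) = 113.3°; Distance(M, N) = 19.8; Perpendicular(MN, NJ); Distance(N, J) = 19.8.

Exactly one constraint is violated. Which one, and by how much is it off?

Distance(N, J) = 19.8 — off by 3.90.

R = (0.00, 0.00) ✓; RM at -56.20° ✓; |RM| = 37.30 ✓; ∠RMN = 113.3° ✓; |MN| = 19.80 ✓; ∠(MN, NJ) = 90.00° ✓; |NJ| = 23.70 ✗.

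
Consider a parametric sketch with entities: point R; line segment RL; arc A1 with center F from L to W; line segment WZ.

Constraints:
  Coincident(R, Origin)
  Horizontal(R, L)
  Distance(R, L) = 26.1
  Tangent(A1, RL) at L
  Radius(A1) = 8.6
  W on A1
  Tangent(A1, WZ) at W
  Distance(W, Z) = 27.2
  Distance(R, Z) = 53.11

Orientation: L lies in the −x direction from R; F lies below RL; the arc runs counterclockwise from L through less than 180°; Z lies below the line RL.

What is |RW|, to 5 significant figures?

34.847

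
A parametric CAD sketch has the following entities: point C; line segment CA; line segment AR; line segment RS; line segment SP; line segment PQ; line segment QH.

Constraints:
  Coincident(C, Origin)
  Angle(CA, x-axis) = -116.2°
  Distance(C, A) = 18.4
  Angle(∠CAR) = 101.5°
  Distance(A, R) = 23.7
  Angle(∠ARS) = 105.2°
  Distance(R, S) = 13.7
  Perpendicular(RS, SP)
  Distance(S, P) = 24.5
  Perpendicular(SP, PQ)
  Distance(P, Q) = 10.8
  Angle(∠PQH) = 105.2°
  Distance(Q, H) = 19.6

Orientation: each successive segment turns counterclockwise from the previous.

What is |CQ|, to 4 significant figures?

9.885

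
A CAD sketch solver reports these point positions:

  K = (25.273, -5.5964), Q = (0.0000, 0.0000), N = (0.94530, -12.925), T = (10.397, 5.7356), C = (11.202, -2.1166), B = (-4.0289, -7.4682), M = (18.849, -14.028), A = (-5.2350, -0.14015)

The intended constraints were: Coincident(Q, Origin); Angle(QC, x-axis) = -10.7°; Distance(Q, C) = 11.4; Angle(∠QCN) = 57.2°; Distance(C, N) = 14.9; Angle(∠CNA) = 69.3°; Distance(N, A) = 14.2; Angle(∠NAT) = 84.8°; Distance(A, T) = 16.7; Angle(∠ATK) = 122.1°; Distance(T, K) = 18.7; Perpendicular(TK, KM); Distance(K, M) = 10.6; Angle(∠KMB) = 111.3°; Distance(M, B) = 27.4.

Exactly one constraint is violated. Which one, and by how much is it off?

Distance(M, B) = 27.4 — off by 3.60.

Q = (0.00, 0.00) ✓; QC at -10.70° ✓; |QC| = 11.40 ✓; ∠QCN = 57.20° ✓; |CN| = 14.90 ✓; ∠CNA = 69.30° ✓; |NA| = 14.20 ✓; ∠NAT = 84.80° ✓; |AT| = 16.70 ✓; ∠ATK = 122.1° ✓; |TK| = 18.70 ✓; ∠(TK, KM) = 90.00° ✓; |KM| = 10.60 ✓; ∠KMB = 111.3° ✓; |MB| = 23.80 ✗.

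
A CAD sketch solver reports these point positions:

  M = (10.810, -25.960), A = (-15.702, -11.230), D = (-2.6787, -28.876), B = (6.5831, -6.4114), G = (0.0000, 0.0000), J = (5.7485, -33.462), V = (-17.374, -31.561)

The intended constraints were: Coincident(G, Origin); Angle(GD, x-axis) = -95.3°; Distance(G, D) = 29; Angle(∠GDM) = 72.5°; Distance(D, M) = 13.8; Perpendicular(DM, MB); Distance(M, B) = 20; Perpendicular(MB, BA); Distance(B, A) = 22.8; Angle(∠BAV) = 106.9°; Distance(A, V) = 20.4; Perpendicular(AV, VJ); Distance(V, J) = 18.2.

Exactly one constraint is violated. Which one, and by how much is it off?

Distance(V, J) = 18.2 — off by 5.00.

G = (0.00, 0.00) ✓; GD at -95.30° ✓; |GD| = 29.00 ✓; ∠GDM = 72.50° ✓; |DM| = 13.80 ✓; ∠(DM, MB) = 90.00° ✓; |MB| = 20.00 ✓; ∠(MB, BA) = 90.00° ✓; |BA| = 22.80 ✓; ∠BAV = 106.9° ✓; |AV| = 20.40 ✓; ∠(AV, VJ) = 90.00° ✓; |VJ| = 23.20 ✗.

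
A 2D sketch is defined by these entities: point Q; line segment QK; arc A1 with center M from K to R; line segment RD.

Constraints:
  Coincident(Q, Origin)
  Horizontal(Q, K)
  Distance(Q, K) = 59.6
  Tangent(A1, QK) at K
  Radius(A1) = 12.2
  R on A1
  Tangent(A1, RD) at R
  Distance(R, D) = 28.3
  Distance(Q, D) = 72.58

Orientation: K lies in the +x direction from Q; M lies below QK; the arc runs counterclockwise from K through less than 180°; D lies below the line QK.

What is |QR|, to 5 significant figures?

51.010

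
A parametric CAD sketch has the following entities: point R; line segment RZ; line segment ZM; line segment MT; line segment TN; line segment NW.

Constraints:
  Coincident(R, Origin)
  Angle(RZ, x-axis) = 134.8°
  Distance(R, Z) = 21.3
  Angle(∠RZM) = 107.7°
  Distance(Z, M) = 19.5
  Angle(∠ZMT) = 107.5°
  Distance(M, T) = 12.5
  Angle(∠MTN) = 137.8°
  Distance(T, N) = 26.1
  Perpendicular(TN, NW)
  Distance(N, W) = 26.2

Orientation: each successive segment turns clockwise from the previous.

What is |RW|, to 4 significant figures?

6.637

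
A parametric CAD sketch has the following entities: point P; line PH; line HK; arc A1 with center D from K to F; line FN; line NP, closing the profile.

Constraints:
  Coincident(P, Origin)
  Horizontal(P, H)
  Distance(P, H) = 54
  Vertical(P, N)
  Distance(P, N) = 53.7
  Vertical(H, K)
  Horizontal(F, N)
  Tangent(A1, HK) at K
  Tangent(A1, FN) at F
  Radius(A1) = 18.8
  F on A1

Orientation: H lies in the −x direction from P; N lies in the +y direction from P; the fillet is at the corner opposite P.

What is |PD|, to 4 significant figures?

49.57

P and N share the same x with |PN| = 53.7 and N on the +y side, so N = (0.000, 53.70). The virtual corner opposite P is at (-54.00, 53.70). The tangent condition forces DK to be normal to HK and tangency of A1 to FN means the radius DF is perpendicular to FN, with radius 18.8, so the center D sits 18.8 in from both sides at D = (-35.20, 34.90). Then |PD| = |D − P| = 49.57.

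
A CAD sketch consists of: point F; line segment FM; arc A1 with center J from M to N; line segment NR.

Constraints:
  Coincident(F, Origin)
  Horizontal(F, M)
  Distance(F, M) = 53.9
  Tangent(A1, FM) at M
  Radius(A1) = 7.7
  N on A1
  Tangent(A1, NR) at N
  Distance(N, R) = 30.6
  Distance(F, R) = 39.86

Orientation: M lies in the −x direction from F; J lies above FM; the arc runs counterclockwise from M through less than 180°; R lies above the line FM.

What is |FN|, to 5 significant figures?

47.897

Checks: |JM| = 7.700 ✓; |JN| = 7.700 ✓; ∠(JN, NR) = 90.00° ✓; |NR| = 30.60 ✓; |FR| = 39.86 ✓.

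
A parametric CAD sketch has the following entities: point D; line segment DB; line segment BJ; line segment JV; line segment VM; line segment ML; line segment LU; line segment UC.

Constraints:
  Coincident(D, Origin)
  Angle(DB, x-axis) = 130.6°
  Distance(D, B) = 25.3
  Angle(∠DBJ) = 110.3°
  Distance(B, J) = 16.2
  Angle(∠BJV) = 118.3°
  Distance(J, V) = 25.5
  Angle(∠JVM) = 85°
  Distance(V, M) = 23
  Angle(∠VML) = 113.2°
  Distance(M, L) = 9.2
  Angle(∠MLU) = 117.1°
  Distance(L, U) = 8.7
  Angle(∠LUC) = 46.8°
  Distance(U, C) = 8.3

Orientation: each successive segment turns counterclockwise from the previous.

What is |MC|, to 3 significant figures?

7.52

D is at the origin; DB runs at 130.6° with length 25.3, so B = (-16.5, 19.2). ∠DBJ = 110.3° gives BJ at -160° from the x-axis; with |BJ| = 16.2, J = (-31.7, 13.6). ∠BJV = 118.3° gives JV at -98.0° from the x-axis; with |JV| = 25.5, V = (-35.2, -11.7). ∠JVM = 85.0° gives VM at -3.00° from the x-axis; with |VM| = 23.0, M = (-12.2, -12.9). ∠VML = 113.2° gives ML at 63.8° from the x-axis; with |ML| = 9.2, L = (-8.18, -4.61). ∠MLU = 117.1° gives LU at 127° from the x-axis; with |LU| = 8.7, U = (-13.4, 2.36). ∠LUC = 46.8° gives UC at -100° from the x-axis; with |UC| = 8.3, C = (-14.8, -5.81). Then |MC| = |C − M| = 7.52.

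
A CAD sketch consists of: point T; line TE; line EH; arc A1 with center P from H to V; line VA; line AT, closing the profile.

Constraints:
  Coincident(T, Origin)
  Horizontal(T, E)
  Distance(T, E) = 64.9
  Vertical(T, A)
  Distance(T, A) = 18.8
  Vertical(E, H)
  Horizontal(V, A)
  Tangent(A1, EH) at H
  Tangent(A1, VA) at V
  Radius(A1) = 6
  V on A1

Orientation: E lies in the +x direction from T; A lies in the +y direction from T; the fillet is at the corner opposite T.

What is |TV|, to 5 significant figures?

61.828

T is at the origin; T and E share the same y with |TE| = 64.9 and E on the +x side, so E = (64.900, 0.0000). TA is vertical with |TA| = 18.8 and A on the +y side, so A = (0.0000, 18.800). The virtual corner opposite T is at (64.900, 18.800). Since A1 is tangent to EH there, PH ⟂ EH and since A1 is tangent to VA there, PV ⟂ VA, with radius 6.0, so the center P sits 6.0 in from both sides at P = (58.900, 12.800). That places the tangent points at H = (64.900, 12.800) on EH and V = (58.900, 18.800) on VA. Then |TV| = |V − T| = 61.828.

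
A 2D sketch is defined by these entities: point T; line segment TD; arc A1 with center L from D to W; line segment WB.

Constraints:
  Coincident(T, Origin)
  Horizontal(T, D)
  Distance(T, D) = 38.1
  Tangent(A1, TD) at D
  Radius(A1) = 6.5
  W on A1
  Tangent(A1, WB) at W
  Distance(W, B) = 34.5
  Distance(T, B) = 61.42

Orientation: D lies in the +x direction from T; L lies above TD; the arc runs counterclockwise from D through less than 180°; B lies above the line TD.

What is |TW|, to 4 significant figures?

45.03

Checks: |LW| = 6.500 ✓; ∠(LW, WB) = 90.00° ✓; |WB| = 34.50 ✓; |TB| = 61.42 ✓.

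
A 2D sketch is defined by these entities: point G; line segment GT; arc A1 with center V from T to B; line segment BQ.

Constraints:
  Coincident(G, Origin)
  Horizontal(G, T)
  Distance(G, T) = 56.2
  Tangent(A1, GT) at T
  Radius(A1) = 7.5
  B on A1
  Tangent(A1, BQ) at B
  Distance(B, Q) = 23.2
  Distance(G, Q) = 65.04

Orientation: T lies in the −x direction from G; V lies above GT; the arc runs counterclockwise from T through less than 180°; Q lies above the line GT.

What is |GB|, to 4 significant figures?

50.11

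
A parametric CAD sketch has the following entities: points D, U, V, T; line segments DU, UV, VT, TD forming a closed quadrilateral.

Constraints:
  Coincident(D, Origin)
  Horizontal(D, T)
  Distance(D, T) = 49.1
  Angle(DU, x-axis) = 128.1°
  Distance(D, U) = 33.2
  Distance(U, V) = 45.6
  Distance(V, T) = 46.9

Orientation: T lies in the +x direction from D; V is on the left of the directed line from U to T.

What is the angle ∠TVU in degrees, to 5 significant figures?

106.93°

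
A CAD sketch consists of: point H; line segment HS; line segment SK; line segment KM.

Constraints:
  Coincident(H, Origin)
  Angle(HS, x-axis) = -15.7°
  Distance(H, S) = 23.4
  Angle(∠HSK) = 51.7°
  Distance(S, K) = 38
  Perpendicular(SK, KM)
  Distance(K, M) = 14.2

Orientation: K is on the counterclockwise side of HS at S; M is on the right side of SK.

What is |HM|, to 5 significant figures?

40.156

H is at the origin; HS runs at -15.7° with length 23.4, so S = 23.4·(cos -15.7°, sin -15.7°) = (22.527, -6.3321). ∠HSK = 51.7°, so SK runs at -15.7° + (180° − 51.7°) = 112.60° from the x-axis; with |SK| = 38.0, K = S + 38.0·(cos 112.60°, sin 112.60°) = (7.9238, 28.750). The perpendicularity gives KM at right angles to SK; with |KM| = 14.2 on the right of SK, M = K + 14.2·(0.92321, 0.38430) = (21.033, 34.207). Then |HM| = |M − H| = 40.156.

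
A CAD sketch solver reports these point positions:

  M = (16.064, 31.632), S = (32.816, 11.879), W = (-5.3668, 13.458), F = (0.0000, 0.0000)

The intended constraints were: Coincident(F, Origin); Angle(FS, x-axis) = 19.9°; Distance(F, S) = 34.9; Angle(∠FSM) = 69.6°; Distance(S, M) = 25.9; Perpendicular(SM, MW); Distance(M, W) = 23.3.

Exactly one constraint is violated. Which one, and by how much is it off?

Distance(M, W) = 23.3 — off by 4.80.

F = (0.00, 0.00) ✓; FS at 19.90° ✓; |FS| = 34.90 ✓; ∠FSM = 69.60° ✓; |SM| = 25.90 ✓; ∠(SM, MW) = 90.00° ✓; |MW| = 28.10 ✗.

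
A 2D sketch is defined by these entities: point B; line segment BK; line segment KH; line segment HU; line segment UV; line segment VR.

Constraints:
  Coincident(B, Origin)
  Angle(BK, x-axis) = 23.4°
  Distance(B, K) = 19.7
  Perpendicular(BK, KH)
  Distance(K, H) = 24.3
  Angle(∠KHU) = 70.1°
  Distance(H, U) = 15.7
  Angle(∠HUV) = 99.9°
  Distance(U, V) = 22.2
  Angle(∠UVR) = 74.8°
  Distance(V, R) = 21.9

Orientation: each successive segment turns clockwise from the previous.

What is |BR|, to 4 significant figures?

29.32

B is at the origin; BK runs at 23.4° with length 19.7, so K = (18.08, 7.824). BK is perpendicular to KH, so KH runs at -66.60°; with |KH| = 24.3, H = (27.73, -14.48). ∠KHU = 70.1° gives HU at -176.5° from the x-axis; with |HU| = 15.7, U = (12.06, -15.44). ∠HUV = 99.9° gives UV at 103.4° from the x-axis; with |UV| = 22.2, V = (6.915, 6.160). ∠UVR = 74.8° gives VR at -1.800° from the x-axis; with |VR| = 21.9, R = (28.80, 5.472). Then |BR| = |R − B| = 29.32.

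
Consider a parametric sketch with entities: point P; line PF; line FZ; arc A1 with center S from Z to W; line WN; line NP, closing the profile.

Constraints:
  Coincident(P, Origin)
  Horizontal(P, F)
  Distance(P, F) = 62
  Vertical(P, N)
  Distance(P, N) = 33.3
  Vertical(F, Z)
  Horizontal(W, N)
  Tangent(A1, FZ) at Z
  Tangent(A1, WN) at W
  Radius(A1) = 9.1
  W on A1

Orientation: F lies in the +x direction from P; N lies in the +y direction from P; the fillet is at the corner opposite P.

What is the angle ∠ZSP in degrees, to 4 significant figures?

155.4°

P is at the origin; P and F share the same y with |PF| = 62.0 and F on the +x side, so F = (62.00, 0.000). P and N share the same x with |PN| = 33.3 and N on the +y side, so N = (0.000, 33.30). The virtual corner opposite P is at (62.00, 33.30). A1 meets FZ tangentially, so SZ is at right angles to FZ and since A1 is tangent to WN there, SW ⟂ WN, with radius 9.1, so the center S sits 9.1 in from both sides at S = (52.90, 24.20). That places the tangent points at Z = (62.00, 24.20) on FZ and W = (52.90, 33.30) on WN. Then cos ∠ZSP = SZ·SP / (|SZ||SP|), giving 155.4°.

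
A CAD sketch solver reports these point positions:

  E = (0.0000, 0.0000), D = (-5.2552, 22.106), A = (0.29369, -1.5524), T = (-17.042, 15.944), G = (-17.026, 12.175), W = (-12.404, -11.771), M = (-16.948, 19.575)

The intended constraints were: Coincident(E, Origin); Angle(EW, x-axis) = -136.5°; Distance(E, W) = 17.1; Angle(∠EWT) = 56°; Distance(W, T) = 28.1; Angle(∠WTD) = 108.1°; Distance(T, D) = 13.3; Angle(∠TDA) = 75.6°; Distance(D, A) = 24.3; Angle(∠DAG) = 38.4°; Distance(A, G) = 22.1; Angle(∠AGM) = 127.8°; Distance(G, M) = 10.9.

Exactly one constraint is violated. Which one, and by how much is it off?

Distance(G, M) = 10.9 — off by 3.50.

E = (0.00, 0.00) ✓; EW at -136.5° ✓; |EW| = 17.10 ✓; ∠EWT = 56.00° ✓; |WT| = 28.10 ✓; ∠WTD = 108.1° ✓; |TD| = 13.30 ✓; ∠TDA = 75.60° ✓; |DA| = 24.30 ✓; ∠DAG = 38.40° ✓; |AG| = 22.10 ✓; ∠AGM = 127.8° ✓; |GM| = 7.400 ✗.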